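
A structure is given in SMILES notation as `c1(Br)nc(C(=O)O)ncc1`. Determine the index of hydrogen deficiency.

Atom tally by fragment:
  pyrimidine ring core → C:4 H:4 N:2
  (− 2 ring H displaced by substituents)
  + Br → Br:1
  + COOH → C:1 H:1 O:2
Element totals:
  C: 5
  H: 3
  Br: 1
  N: 2
  O: 2
Molecular formula: C5H3BrN2O2.
DoU = (2C + 2 + N − H − X) / 2 = (2·5 + 2 + 2 − 3 − 1) / 2 = 5.

5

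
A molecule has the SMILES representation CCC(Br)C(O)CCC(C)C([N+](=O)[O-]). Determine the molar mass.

268.15 g/mol

Atom tally by fragment:
  CH3 → C:1 H:3
  CH2 → C:1 H:2
  CH(Br) → C:1 H:1 Br:1
  CH(OH) → C:1 H:2 O:1
  CH2 → C:1 H:2
  CH2 → C:1 H:2
  CH(CH3) → C:2 H:4
  CH2NO2 → C:1 H:2 N:1 O:2
Element totals:
  C: 9
  H: 18
  Br: 1
  N: 1
  O: 3
Molecular formula: C9H18BrNO3.
  M = 9(12.011) + 18(1.008) + 79.904 + 14.007 + 3(15.999)
    = 108.099 + 18.144 + 79.904 + 14.007 + 47.997 = 268.151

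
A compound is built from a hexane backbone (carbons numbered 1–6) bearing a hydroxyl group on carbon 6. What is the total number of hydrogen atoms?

14

Atom tally by fragment:
  CH3 → C:1 H:3
  CH2 → C:1 H:2
  CH2 → C:1 H:2
  CH2 → C:1 H:2
  CH2 → C:1 H:2
  CH2OH → C:1 H:3 O:1
Element totals:
  C: 6
  H: 14
  O: 1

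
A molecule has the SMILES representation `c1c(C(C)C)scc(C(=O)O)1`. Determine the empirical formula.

Atom tally by fragment:
  thiophene ring core → C:4 H:4 S:1
  (− 2 ring H displaced by substituents)
  + CH(CH3)2 → C:3 H:7
  + COOH → C:1 H:1 O:2
Element totals:
  C: 8
  H: 10
  O: 2
  S: 1
Molecular formula: C8H10O2S.
gcd of subscripts (8, 10, 2, 1) = 1, so the empirical formula equals the molecular formula.

C8H10O2S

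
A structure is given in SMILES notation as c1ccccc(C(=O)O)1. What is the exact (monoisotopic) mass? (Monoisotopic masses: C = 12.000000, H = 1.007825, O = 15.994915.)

122.0368

Atom tally by fragment:
  benzene ring core → C:6 H:6
  (− 1 ring H displaced by substituents)
  + COOH → C:1 H:1 O:2
Element totals:
  C: 7
  H: 6
  O: 2
Molecular formula: C7H6O2.
  M = 7(12.0) + 6(1.007825) + 2(15.994915)
    = 84.000000 + 6.046950 + 31.989830 = 122.036780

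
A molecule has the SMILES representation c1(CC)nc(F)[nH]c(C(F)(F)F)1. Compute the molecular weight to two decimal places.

Atom tally by fragment:
  imidazole ring core → C:3 H:4 N:2
  (− 3 ring H displaced by substituents)
  + C2H5 → C:2 H:5
  + F → F:1
  + CF3 → C:1 F:3
Element totals:
  C: 6
  H: 6
  F: 4
  N: 2
Molecular formula: C6H6F4N2.
  M = 6(12.011) + 6(1.008) + 4(18.998) + 2(14.007)
    = 72.066 + 6.048 + 75.992 + 28.014 = 182.120

182.12 g/mol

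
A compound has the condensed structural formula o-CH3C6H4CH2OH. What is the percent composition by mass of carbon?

Atom tally by fragment:
  benzene ring core → C:6 H:6
  (− 2 ring H displaced by substituents)
  + CH3 → C:1 H:3
  + CH2OH → C:1 H:3 O:1
Element totals:
  C: 8
  H: 10
  O: 1
Molecular formula: C8H10O.
Molar mass = 122.167 g/mol.
Mass from C: 8 × 12.011 = 96.088 g/mol.
%C = 96.088 / 122.167 × 100 = 78.65%.

78.65%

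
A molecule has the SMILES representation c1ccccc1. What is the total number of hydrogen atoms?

6

Atom tally by fragment:
  benzene ring core → C:6 H:6
Element totals:
  C: 6
  H: 6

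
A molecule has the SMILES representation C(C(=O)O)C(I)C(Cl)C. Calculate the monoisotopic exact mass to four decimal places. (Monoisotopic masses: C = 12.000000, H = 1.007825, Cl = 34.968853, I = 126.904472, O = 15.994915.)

261.9258

Atom tally by fragment:
  HOOCCH2 → C:2 H:3 O:2
  CH(I) → C:1 H:1 I:1
  CH(Cl) → C:1 H:1 Cl:1
  CH3 → C:1 H:3
Element totals:
  C: 5
  H: 8
  Cl: 1
  I: 1
  O: 2
Molecular formula: C5H8ClIO2.
  M = 5(12.0) + 8(1.007825) + 34.968853 + 126.904472 + 2(15.994915)
    = 60.000000 + 8.062600 + 34.968853 + 126.904472 + 31.989830 = 261.925755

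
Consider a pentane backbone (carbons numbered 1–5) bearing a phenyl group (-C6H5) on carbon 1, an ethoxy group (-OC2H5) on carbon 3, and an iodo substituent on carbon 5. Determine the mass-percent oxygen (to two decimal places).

5.03%

Atom tally by fragment:
  C6H5CH2 → C:7 H:7
  CH2 → C:1 H:2
  CH(OC2H5) → C:3 H:6 O:1
  CH2 → C:1 H:2
  CH2I → C:1 H:2 I:1
Element totals:
  C: 13
  H: 19
  I: 1
  O: 1
Molecular formula: C13H19IO.
Molar mass = 318.198 g/mol.
Mass from O: 1 × 15.999 = 15.999 g/mol.
%O = 15.999 / 318.198 × 100 = 5.03%.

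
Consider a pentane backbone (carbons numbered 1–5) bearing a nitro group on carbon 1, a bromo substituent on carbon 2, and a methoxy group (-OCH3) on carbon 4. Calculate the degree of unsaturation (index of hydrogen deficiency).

Atom tally by fragment:
  O2NCH2 → C:1 H:2 N:1 O:2
  CH(Br) → C:1 H:1 Br:1
  CH2 → C:1 H:2
  CH(OCH3) → C:2 H:4 O:1
  CH3 → C:1 H:3
Element totals:
  C: 6
  H: 12
  Br: 1
  N: 1
  O: 3
Molecular formula: C6H12BrNO3.
DoU = (2C + 2 + N − H − X) / 2 = (2·6 + 2 + 1 − 12 − 1) / 2 = 1.

1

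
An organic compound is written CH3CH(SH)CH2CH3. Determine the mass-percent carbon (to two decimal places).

Element totals:
  C: 4
  H: 10
  S: 1
Molecular formula: C4H10S.
Molar mass = 90.184 g/mol.
Mass from C: 4 × 12.011 = 48.044 g/mol.
%C = 48.044 / 90.184 × 100 = 53.27%.

53.27%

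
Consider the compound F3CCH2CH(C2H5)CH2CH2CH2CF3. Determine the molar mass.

Atom tally by fragment:
  F3CCH2 → C:2 H:2 F:3
  CH(C2H5) → C:3 H:6
  CH2 → C:1 H:2
  CH2 → C:1 H:2
  CH2CF3 → C:2 H:2 F:3
Element totals:
  C: 9
  H: 14
  F: 6
Molecular formula: C9H14F6.
  M = 9(12.011) + 14(1.008) + 6(18.998)
    = 108.099 + 14.112 + 113.988 = 236.199

236.20 g/mol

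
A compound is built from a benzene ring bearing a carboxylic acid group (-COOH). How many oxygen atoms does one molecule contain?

Atom tally by fragment:
  benzene ring core → C:6 H:6
  (− 1 ring H displaced by substituents)
  + COOH → C:1 H:1 O:2
Element totals:
  C: 7
  H: 6
  O: 2

2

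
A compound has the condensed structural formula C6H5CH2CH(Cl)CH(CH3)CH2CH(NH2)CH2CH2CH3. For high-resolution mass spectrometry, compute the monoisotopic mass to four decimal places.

253.1597

Atom tally by fragment:
  C6H5CH2 → C:7 H:7
  CH(Cl) → C:1 H:1 Cl:1
  CH(CH3) → C:2 H:4
  CH2 → C:1 H:2
  CH(NH2) → C:1 H:3 N:1
  CH2 → C:1 H:2
  CH2 → C:1 H:2
  CH3 → C:1 H:3
Element totals:
  C: 15
  H: 24
  Cl: 1
  N: 1
Molecular formula: C15H24ClN.
  M = 15(12.0) + 24(1.007825) + 34.968853 + 14.003074
    = 180.000000 + 24.187800 + 34.968853 + 14.003074 = 253.159727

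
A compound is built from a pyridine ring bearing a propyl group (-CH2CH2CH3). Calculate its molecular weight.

Atom tally by fragment:
  pyridine ring core → C:5 H:5 N:1
  (− 1 ring H displaced by substituents)
  + CH2CH2CH3 → C:3 H:7
Element totals:
  C: 8
  H: 11
  N: 1
Molecular formula: C8H11N.
  M = 8(12.011) + 11(1.008) + 14.007
    = 96.088 + 11.088 + 14.007 = 121.183

121.18 g/mol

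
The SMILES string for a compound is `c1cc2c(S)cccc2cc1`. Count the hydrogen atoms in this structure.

Atom tally by fragment:
  naphthalene ring system core → C:10 H:8
  (− 1 ring H displaced by substituents)
  + SH → S:1 H:1
Element totals:
  C: 10
  H: 8
  S: 1

8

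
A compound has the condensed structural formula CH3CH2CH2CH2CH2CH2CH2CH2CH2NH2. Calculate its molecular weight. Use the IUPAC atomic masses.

Element totals:
  C: 9
  H: 21
  N: 1
Molecular formula: C9H21N.
  M = 9(12.011) + 21(1.008) + 14.007
    = 108.099 + 21.168 + 14.007 = 143.274

143.27 g/mol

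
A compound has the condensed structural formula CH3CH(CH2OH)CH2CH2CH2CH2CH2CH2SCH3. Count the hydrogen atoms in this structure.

Atom tally by fragment:
  CH3 → C:1 H:3
  CH(CH2OH) → C:2 H:4 O:1
  CH2 → C:1 H:2
  CH2 → C:1 H:2
  CH2 → C:1 H:2
  CH2 → C:1 H:2
  CH2 → C:1 H:2
  CH2SCH3 → C:2 H:5 S:1
Element totals:
  C: 10
  H: 22
  O: 1
  S: 1

22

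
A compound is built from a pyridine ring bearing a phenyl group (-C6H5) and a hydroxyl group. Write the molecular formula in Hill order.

C11H9NO

Atom tally by fragment:
  pyridine ring core → C:5 H:5 N:1
  (− 2 ring H displaced by substituents)
  + C6H5 → C:6 H:5
  + OH → O:1 H:1
Element totals:
  C: 11
  H: 9
  N: 1
  O: 1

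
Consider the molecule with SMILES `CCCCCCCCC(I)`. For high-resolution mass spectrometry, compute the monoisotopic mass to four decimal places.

Atom tally by fragment:
  CH3 → C:1 H:3
  CH2 → C:1 H:2
  CH2 → C:1 H:2
  CH2 → C:1 H:2
  CH2 → C:1 H:2
  CH2 → C:1 H:2
  CH2 → C:1 H:2
  CH2 → C:1 H:2
  CH2I → C:1 H:2 I:1
Element totals:
  C: 9
  H: 19
  I: 1
Molecular formula: C9H19I.
  M = 9(12.0) + 19(1.007825) + 126.904472
    = 108.000000 + 19.148675 + 126.904472 = 254.053147

254.0531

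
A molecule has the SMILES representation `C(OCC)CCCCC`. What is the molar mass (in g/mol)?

130.23 g/mol

Atom tally by fragment:
  C2H5OCH2 → C:3 H:7 O:1
  CH2 → C:1 H:2
  CH2 → C:1 H:2
  CH2 → C:1 H:2
  CH2 → C:1 H:2
  CH3 → C:1 H:3
Element totals:
  C: 8
  H: 18
  O: 1
Molecular formula: C8H18O.
  M = 8(12.011) + 18(1.008) + 15.999
    = 96.088 + 18.144 + 15.999 = 130.231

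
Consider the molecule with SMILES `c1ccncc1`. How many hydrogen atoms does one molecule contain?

5

Atom tally by fragment:
  pyridine ring core → C:5 H:5 N:1
Element totals:
  C: 5
  H: 5
  N: 1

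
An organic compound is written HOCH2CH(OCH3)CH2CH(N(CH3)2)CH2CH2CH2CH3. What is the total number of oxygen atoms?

Element totals:
  C: 11
  H: 25
  N: 1
  O: 2

2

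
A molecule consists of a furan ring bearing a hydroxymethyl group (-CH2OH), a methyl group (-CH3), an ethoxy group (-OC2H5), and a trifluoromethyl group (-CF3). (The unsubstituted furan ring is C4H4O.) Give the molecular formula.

Atom tally by fragment:
  furan ring core → C:4 H:4 O:1
  (− 4 ring H displaced by substituents)
  + CH2OH → C:1 H:3 O:1
  + CH3 → C:1 H:3
  + OC2H5 → C:2 H:5 O:1
  + CF3 → C:1 F:3
Element totals:
  C: 9
  H: 11
  F: 3
  O: 3

C9H11F3O3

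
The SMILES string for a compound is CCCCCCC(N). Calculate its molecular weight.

115.22 g/mol

Atom tally by fragment:
  CH3 → C:1 H:3
  CH2 → C:1 H:2
  CH2 → C:1 H:2
  CH2 → C:1 H:2
  CH2 → C:1 H:2
  CH2 → C:1 H:2
  CH2NH2 → C:1 H:4 N:1
Element totals:
  C: 7
  H: 17
  N: 1
Molecular formula: C7H17N.
  M = 7(12.011) + 17(1.008) + 14.007
    = 84.077 + 17.136 + 14.007 = 115.220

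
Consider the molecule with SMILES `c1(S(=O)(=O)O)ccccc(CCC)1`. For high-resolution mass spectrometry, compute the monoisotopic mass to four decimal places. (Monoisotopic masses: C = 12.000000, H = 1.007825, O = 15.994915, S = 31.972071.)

Atom tally by fragment:
  benzene ring core → C:6 H:6
  (− 2 ring H displaced by substituents)
  + SO3H → S:1 O:3 H:1
  + CH2CH2CH3 → C:3 H:7
Element totals:
  C: 9
  H: 12
  O: 3
  S: 1
Molecular formula: C9H12O3S.
  M = 9(12.0) + 12(1.007825) + 3(15.994915) + 31.972071
    = 108.000000 + 12.093900 + 47.984745 + 31.972071 = 200.050716

200.0507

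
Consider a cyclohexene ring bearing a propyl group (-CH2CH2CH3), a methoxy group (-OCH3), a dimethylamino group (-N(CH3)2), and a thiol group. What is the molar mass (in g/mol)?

229.38 g/mol

Atom tally by fragment:
  cyclohexene ring core → C:6 H:10
  (− 4 ring H displaced by substituents)
  + CH2CH2CH3 → C:3 H:7
  + OCH3 → C:1 H:3 O:1
  + N(CH3)2 → N:1 C:2 H:6
  + SH → S:1 H:1
Element totals:
  C: 12
  H: 23
  N: 1
  O: 1
  S: 1
Molecular formula: C12H23NOS.
  M = 12(12.011) + 23(1.008) + 14.007 + 15.999 + 32.06
    = 144.132 + 23.184 + 14.007 + 15.999 + 32.060 = 229.382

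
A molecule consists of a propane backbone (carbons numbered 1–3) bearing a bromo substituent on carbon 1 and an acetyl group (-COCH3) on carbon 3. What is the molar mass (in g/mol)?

Atom tally by fragment:
  BrCH2 → C:1 H:2 Br:1
  CH2 → C:1 H:2
  CH2COCH3 → C:3 H:5 O:1
Element totals:
  C: 5
  H: 9
  Br: 1
  O: 1
Molecular formula: C5H9BrO.
  M = 5(12.011) + 9(1.008) + 79.904 + 15.999
    = 60.055 + 9.072 + 79.904 + 15.999 = 165.030

165.03 g/mol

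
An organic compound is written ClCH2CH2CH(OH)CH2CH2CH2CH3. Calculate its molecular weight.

Element totals:
  C: 7
  H: 15
  Cl: 1
  O: 1
Molecular formula: C7H15ClO.
  M = 7(12.011) + 15(1.008) + 35.45 + 15.999
    = 84.077 + 15.120 + 35.450 + 15.999 = 150.646

150.65 g/mol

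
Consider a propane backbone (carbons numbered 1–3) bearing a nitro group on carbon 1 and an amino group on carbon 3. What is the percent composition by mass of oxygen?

Atom tally by fragment:
  O2NCH2 → C:1 H:2 N:1 O:2
  CH2 → C:1 H:2
  CH2NH2 → C:1 H:4 N:1
Element totals:
  C: 3
  H: 8
  N: 2
  O: 2
Molecular formula: C3H8N2O2.
Molar mass = 104.109 g/mol.
Mass from O: 2 × 15.999 = 31.998 g/mol.
%O = 31.998 / 104.109 × 100 = 30.74%.

30.74%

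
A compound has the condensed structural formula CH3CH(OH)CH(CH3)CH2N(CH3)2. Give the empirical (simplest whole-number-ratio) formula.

Atom tally by fragment:
  CH3 → C:1 H:3
  CH(OH) → C:1 H:2 O:1
  CH(CH3) → C:2 H:4
  CH2N(CH3)2 → C:3 H:8 N:1
Element totals:
  C: 7
  H: 17
  N: 1
  O: 1
Molecular formula: C7H17NO.
gcd of subscripts (7, 17, 1, 1) = 1, so the empirical formula equals the molecular formula.

C7H17NO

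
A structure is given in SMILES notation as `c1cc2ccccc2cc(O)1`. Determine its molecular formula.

Atom tally by fragment:
  naphthalene ring system core → C:10 H:8
  (− 1 ring H displaced by substituents)
  + OH → O:1 H:1
Element totals:
  C: 10
  H: 8
  O: 1

C10H8O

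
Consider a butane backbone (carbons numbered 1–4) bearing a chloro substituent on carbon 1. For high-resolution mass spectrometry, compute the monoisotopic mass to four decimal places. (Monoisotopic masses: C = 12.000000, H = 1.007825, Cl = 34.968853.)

92.0393

Atom tally by fragment:
  ClCH2 → C:1 H:2 Cl:1
  CH2 → C:1 H:2
  CH2 → C:1 H:2
  CH3 → C:1 H:3
Element totals:
  C: 4
  H: 9
  Cl: 1
Molecular formula: C4H9Cl.
  M = 4(12.0) + 9(1.007825) + 34.968853
    = 48.000000 + 9.070425 + 34.968853 = 92.039278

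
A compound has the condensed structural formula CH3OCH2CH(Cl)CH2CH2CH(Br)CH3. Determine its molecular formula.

Atom tally by fragment:
  CH3OCH2 → C:2 H:5 O:1
  CH(Cl) → C:1 H:1 Cl:1
  CH2 → C:1 H:2
  CH2 → C:1 H:2
  CH(Br) → C:1 H:1 Br:1
  CH3 → C:1 H:3
Element totals:
  C: 7
  H: 14
  Br: 1
  Cl: 1
  O: 1

C7H14BrClO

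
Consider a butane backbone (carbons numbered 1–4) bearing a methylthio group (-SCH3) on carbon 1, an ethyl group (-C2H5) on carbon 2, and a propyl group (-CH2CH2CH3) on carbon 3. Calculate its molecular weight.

174.35 g/mol

Atom tally by fragment:
  CH3SCH2 → C:2 H:5 S:1
  CH(C2H5) → C:3 H:6
  CH(CH2CH2CH3) → C:4 H:8
  CH3 → C:1 H:3
Element totals:
  C: 10
  H: 22
  S: 1
Molecular formula: C10H22S.
  M = 10(12.011) + 22(1.008) + 32.06
    = 120.110 + 22.176 + 32.060 = 174.346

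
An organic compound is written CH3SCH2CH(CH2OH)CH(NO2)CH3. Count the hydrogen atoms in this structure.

Atom tally by fragment:
  CH3SCH2 → C:2 H:5 S:1
  CH(CH2OH) → C:2 H:4 O:1
  CH(NO2) → C:1 H:1 N:1 O:2
  CH3 → C:1 H:3
Element totals:
  C: 6
  H: 13
  N: 1
  O: 3
  S: 1

13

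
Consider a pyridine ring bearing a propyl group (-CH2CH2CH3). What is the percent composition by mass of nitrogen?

11.56%

Atom tally by fragment:
  pyridine ring core → C:5 H:5 N:1
  (− 1 ring H displaced by substituents)
  + CH2CH2CH3 → C:3 H:7
Element totals:
  C: 8
  H: 11
  N: 1
Molecular formula: C8H11N.
Molar mass = 121.183 g/mol.
Mass from N: 1 × 14.007 = 14.007 g/mol.
%N = 14.007 / 121.183 × 100 = 11.56%.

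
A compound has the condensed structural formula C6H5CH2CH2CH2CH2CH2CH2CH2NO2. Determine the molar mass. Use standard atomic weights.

221.30 g/mol

Atom tally by fragment:
  C6H5CH2 → C:7 H:7
  CH2 → C:1 H:2
  CH2 → C:1 H:2
  CH2 → C:1 H:2
  CH2 → C:1 H:2
  CH2 → C:1 H:2
  CH2NO2 → C:1 H:2 N:1 O:2
Element totals:
  C: 13
  H: 19
  N: 1
  O: 2
Molecular formula: C13H19NO2.
  M = 13(12.011) + 19(1.008) + 14.007 + 2(15.999)
    = 156.143 + 19.152 + 14.007 + 31.998 = 221.300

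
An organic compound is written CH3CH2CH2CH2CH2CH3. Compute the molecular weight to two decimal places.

Atom tally by fragment:
  CH3 → C:1 H:3
  CH2 → C:1 H:2
  CH2 → C:1 H:2
  CH2 → C:1 H:2
  CH2 → C:1 H:2
  CH3 → C:1 H:3
Element totals:
  C: 6
  H: 14
Molecular formula: C6H14.
  M = 6(12.011) + 14(1.008)
    = 72.066 + 14.112 = 86.178

86.18 g/mol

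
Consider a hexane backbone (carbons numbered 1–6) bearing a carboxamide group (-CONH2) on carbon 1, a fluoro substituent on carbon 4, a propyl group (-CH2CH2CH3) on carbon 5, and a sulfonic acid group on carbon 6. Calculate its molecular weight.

269.33 g/mol

Atom tally by fragment:
  H2NOCCH2 → C:2 H:4 O:1 N:1
  CH2 → C:1 H:2
  CH2 → C:1 H:2
  CH(F) → C:1 H:1 F:1
  CH(CH2CH2CH3) → C:4 H:8
  CH2SO3H → C:1 H:3 S:1 O:3
Element totals:
  C: 10
  H: 20
  F: 1
  N: 1
  O: 4
  S: 1
Molecular formula: C10H20FNO4S.
  M = 10(12.011) + 20(1.008) + 18.998 + 14.007 + 4(15.999) + 32.06
    = 120.110 + 20.160 + 18.998 + 14.007 + 63.996 + 32.060 = 269.331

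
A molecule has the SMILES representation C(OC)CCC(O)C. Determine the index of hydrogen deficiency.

Atom tally by fragment:
  CH3OCH2 → C:2 H:5 O:1
  CH2 → C:1 H:2
  CH2 → C:1 H:2
  CH(OH) → C:1 H:2 O:1
  CH3 → C:1 H:3
Element totals:
  C: 6
  H: 14
  O: 2
Molecular formula: C6H14O2.
DoU = (2C + 2 + N − H − X) / 2 = (2·6 + 2 + 0 − 14 − 0) / 2 = 0.

0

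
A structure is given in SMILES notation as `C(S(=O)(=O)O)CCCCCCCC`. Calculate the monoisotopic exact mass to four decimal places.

Atom tally by fragment:
  HO3SCH2 → C:1 H:3 S:1 O:3
  CH2 → C:1 H:2
  CH2 → C:1 H:2
  CH2 → C:1 H:2
  CH2 → C:1 H:2
  CH2 → C:1 H:2
  CH2 → C:1 H:2
  CH2 → C:1 H:2
  CH3 → C:1 H:3
Element totals:
  C: 9
  H: 20
  O: 3
  S: 1
Molecular formula: C9H20O3S.
  M = 9(12.0) + 20(1.007825) + 3(15.994915) + 31.972071
    = 108.000000 + 20.156500 + 47.984745 + 31.972071 = 208.113316

208.1133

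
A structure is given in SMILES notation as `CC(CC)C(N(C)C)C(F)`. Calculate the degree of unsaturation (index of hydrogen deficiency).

Atom tally by fragment:
  CH3 → C:1 H:3
  CH(C2H5) → C:3 H:6
  CH(N(CH3)2) → C:3 H:7 N:1
  CH2F → C:1 H:2 F:1
Element totals:
  C: 8
  H: 18
  F: 1
  N: 1
Molecular formula: C8H18FN.
DoU = (2C + 2 + N − H − X) / 2 = (2·8 + 2 + 1 − 18 − 1) / 2 = 0.

0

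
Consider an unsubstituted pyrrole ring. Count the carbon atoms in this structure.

4

Atom tally by fragment:
  pyrrole ring core → C:4 H:5 N:1
Element totals:
  C: 4
  H: 5
  N: 1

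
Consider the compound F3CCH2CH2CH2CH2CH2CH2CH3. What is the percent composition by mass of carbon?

57.13%

Atom tally by fragment:
  F3CCH2 → C:2 H:2 F:3
  CH2 → C:1 H:2
  CH2 → C:1 H:2
  CH2 → C:1 H:2
  CH2 → C:1 H:2
  CH2 → C:1 H:2
  CH3 → C:1 H:3
Element totals:
  C: 8
  H: 15
  F: 3
Molecular formula: C8H15F3.
Molar mass = 168.202 g/mol.
Mass from C: 8 × 12.011 = 96.088 g/mol.
%C = 96.088 / 168.202 × 100 = 57.13%.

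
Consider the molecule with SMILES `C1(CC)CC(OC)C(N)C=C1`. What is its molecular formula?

Atom tally by fragment:
  cyclohexene ring core → C:6 H:10
  (− 3 ring H displaced by substituents)
  + C2H5 → C:2 H:5
  + OCH3 → C:1 H:3 O:1
  + NH2 → N:1 H:2
Element totals:
  C: 9
  H: 17
  N: 1
  O: 1

C9H17NO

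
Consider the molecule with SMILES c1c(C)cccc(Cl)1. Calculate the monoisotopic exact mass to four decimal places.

126.0236

Atom tally by fragment:
  benzene ring core → C:6 H:6
  (− 2 ring H displaced by substituents)
  + CH3 → C:1 H:3
  + Cl → Cl:1
Element totals:
  C: 7
  H: 7
  Cl: 1
Molecular formula: C7H7Cl.
  M = 7(12.0) + 7(1.007825) + 34.968853
    = 84.000000 + 7.054775 + 34.968853 = 126.023628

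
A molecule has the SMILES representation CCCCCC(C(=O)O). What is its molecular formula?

Atom tally by fragment:
  CH3 → C:1 H:3
  CH2 → C:1 H:2
  CH2 → C:1 H:2
  CH2 → C:1 H:2
  CH2 → C:1 H:2
  CH2COOH → C:2 H:3 O:2
Element totals:
  C: 7
  H: 14
  O: 2

C7H14O2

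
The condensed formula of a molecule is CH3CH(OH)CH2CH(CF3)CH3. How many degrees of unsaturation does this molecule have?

Atom tally by fragment:
  CH3 → C:1 H:3
  CH(OH) → C:1 H:2 O:1
  CH2 → C:1 H:2
  CH(CF3) → C:2 H:1 F:3
  CH3 → C:1 H:3
Element totals:
  C: 6
  H: 11
  F: 3
  O: 1
Molecular formula: C6H11F3O.
DoU = (2C + 2 + N − H − X) / 2 = (2·6 + 2 + 0 − 11 − 3) / 2 = 0.

0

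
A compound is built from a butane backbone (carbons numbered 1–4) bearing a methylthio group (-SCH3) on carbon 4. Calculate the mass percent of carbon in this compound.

Atom tally by fragment:
  CH3 → C:1 H:3
  CH2 → C:1 H:2
  CH2 → C:1 H:2
  CH2SCH3 → C:2 H:5 S:1
Element totals:
  C: 5
  H: 12
  S: 1
Molecular formula: C5H12S.
Molar mass = 104.211 g/mol.
Mass from C: 5 × 12.011 = 60.055 g/mol.
%C = 60.055 / 104.211 × 100 = 57.63%.

57.63%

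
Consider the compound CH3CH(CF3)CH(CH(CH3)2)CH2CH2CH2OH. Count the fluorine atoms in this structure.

3

Atom tally by fragment:
  CH3 → C:1 H:3
  CH(CF3) → C:2 H:1 F:3
  CH(CH(CH3)2) → C:4 H:8
  CH2 → C:1 H:2
  CH2CH2OH → C:2 H:5 O:1
Element totals:
  C: 10
  H: 19
  F: 3
  O: 1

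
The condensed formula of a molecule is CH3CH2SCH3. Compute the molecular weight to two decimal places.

76.16 g/mol

Element totals:
  C: 3
  H: 8
  S: 1
Molecular formula: C3H8S.
  M = 3(12.011) + 8(1.008) + 32.06
    = 36.033 + 8.064 + 32.060 = 76.157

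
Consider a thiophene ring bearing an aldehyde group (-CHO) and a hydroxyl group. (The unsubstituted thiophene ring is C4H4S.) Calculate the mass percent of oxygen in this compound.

Atom tally by fragment:
  thiophene ring core → C:4 H:4 S:1
  (− 2 ring H displaced by substituents)
  + CHO → C:1 H:1 O:1
  + OH → O:1 H:1
Element totals:
  C: 5
  H: 4
  O: 2
  S: 1
Molecular formula: C5H4O2S.
Molar mass = 128.145 g/mol.
Mass from O: 2 × 15.999 = 31.998 g/mol.
%O = 31.998 / 128.145 × 100 = 24.97%.

24.97%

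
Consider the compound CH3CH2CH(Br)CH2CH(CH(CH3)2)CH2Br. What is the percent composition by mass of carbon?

Atom tally by fragment:
  CH3 → C:1 H:3
  CH2 → C:1 H:2
  CH(Br) → C:1 H:1 Br:1
  CH2 → C:1 H:2
  CH(CH(CH3)2) → C:4 H:8
  CH2Br → C:1 H:2 Br:1
Element totals:
  C: 9
  H: 18
  Br: 2
Molecular formula: C9H18Br2.
Molar mass = 286.051 g/mol.
Mass from C: 9 × 12.011 = 108.099 g/mol.
%C = 108.099 / 286.051 × 100 = 37.79%.

37.79%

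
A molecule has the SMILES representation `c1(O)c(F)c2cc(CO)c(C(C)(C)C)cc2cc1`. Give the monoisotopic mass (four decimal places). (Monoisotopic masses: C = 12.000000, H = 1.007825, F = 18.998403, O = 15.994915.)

Atom tally by fragment:
  naphthalene ring system core → C:10 H:8
  (− 4 ring H displaced by substituents)
  + OH → O:1 H:1
  + F → F:1
  + CH2OH → C:1 H:3 O:1
  + C(CH3)3 → C:4 H:9
Element totals:
  C: 15
  H: 17
  F: 1
  O: 2
Molecular formula: C15H17FO2.
  M = 15(12.0) + 17(1.007825) + 18.998403 + 2(15.994915)
    = 180.000000 + 17.133025 + 18.998403 + 31.989830 = 248.121258

248.1213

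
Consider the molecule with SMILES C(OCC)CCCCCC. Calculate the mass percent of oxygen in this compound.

11.09%

Atom tally by fragment:
  C2H5OCH2 → C:3 H:7 O:1
  CH2 → C:1 H:2
  CH2 → C:1 H:2
  CH2 → C:1 H:2
  CH2 → C:1 H:2
  CH2 → C:1 H:2
  CH3 → C:1 H:3
Element totals:
  C: 9
  H: 20
  O: 1
Molecular formula: C9H20O.
Molar mass = 144.258 g/mol.
Mass from O: 1 × 15.999 = 15.999 g/mol.
%O = 15.999 / 144.258 × 100 = 11.09%.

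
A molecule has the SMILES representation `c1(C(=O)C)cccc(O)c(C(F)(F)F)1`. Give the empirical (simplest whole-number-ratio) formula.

C9H7F3O2

Atom tally by fragment:
  benzene ring core → C:6 H:6
  (− 3 ring H displaced by substituents)
  + COCH3 → C:2 H:3 O:1
  + OH → O:1 H:1
  + CF3 → C:1 F:3
Element totals:
  C: 9
  H: 7
  F: 3
  O: 2
Molecular formula: C9H7F3O2.
gcd of subscripts (9, 3, 7, 2) = 1, so the empirical formula equals the molecular formula.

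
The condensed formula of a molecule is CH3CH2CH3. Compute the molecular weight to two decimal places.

44.10 g/mol

Element totals:
  C: 3
  H: 8
Molecular formula: C3H8.
  M = 3(12.011) + 8(1.008)
    = 36.033 + 8.064 = 44.097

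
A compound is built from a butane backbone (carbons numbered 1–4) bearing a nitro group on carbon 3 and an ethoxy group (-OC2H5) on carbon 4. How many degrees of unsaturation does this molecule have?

1

Atom tally by fragment:
  CH3 → C:1 H:3
  CH2 → C:1 H:2
  CH(NO2) → C:1 H:1 N:1 O:2
  CH2OC2H5 → C:3 H:7 O:1
Element totals:
  C: 6
  H: 13
  N: 1
  O: 3
Molecular formula: C6H13NO3.
DoU = (2C + 2 + N − H − X) / 2 = (2·6 + 2 + 1 − 13 − 0) / 2 = 1.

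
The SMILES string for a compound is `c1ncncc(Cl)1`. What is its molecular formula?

C4H3ClN2

Atom tally by fragment:
  pyrimidine ring core → C:4 H:4 N:2
  (− 1 ring H displaced by substituents)
  + Cl → Cl:1
Element totals:
  C: 4
  H: 3
  Cl: 1
  N: 2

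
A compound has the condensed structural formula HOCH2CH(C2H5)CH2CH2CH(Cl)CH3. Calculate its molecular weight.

164.67 g/mol

Element totals:
  C: 8
  H: 17
  Cl: 1
  O: 1
Molecular formula: C8H17ClO.
  M = 8(12.011) + 17(1.008) + 35.45 + 15.999
    = 96.088 + 17.136 + 35.450 + 15.999 = 164.673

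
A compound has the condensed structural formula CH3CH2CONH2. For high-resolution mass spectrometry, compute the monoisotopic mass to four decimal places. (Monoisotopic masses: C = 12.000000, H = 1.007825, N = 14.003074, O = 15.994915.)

Element totals:
  C: 3
  H: 7
  N: 1
  O: 1
Molecular formula: C3H7NO.
  M = 3(12.0) + 7(1.007825) + 14.003074 + 15.994915
    = 36.000000 + 7.054775 + 14.003074 + 15.994915 = 73.052764

73.0528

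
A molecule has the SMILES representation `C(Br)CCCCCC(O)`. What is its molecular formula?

C7H15BrO

Atom tally by fragment:
  BrCH2 → C:1 H:2 Br:1
  CH2 → C:1 H:2
  CH2 → C:1 H:2
  CH2 → C:1 H:2
  CH2 → C:1 H:2
  CH2 → C:1 H:2
  CH2OH → C:1 H:3 O:1
Element totals:
  C: 7
  H: 15
  Br: 1
  O: 1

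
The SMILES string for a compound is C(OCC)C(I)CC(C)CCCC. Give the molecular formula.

C11H23IO

Atom tally by fragment:
  C2H5OCH2 → C:3 H:7 O:1
  CH(I) → C:1 H:1 I:1
  CH2 → C:1 H:2
  CH(CH3) → C:2 H:4
  CH2 → C:1 H:2
  CH2 → C:1 H:2
  CH2 → C:1 H:2
  CH3 → C:1 H:3
Element totals:
  C: 11
  H: 23
  I: 1
  O: 1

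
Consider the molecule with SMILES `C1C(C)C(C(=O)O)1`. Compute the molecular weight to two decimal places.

100.12 g/mol

Atom tally by fragment:
  cyclopropane ring core → C:3 H:6
  (− 2 ring H displaced by substituents)
  + CH3 → C:1 H:3
  + COOH → C:1 H:1 O:2
Element totals:
  C: 5
  H: 8
  O: 2
Molecular formula: C5H8O2.
  M = 5(12.011) + 8(1.008) + 2(15.999)
    = 60.055 + 8.064 + 31.998 = 100.117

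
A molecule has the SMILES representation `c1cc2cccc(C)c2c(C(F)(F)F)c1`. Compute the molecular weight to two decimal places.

210.20 g/mol

Atom tally by fragment:
  naphthalene ring system core → C:10 H:8
  (− 2 ring H displaced by substituents)
  + CH3 → C:1 H:3
  + CF3 → C:1 F:3
Element totals:
  C: 12
  H: 9
  F: 3
Molecular formula: C12H9F3.
  M = 12(12.011) + 9(1.008) + 3(18.998)
    = 144.132 + 9.072 + 56.994 = 210.198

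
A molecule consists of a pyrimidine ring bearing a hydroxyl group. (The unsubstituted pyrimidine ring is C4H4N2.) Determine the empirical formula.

C4H4N2O

Atom tally by fragment:
  pyrimidine ring core → C:4 H:4 N:2
  (− 1 ring H displaced by substituents)
  + OH → O:1 H:1
Element totals:
  C: 4
  H: 4
  N: 2
  O: 1
Molecular formula: C4H4N2O.
gcd of subscripts (4, 4, 2, 1) = 1, so the empirical formula equals the molecular formula.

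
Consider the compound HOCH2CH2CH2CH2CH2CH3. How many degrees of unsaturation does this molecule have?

Atom tally by fragment:
  HOCH2 → C:1 H:3 O:1
  CH2 → C:1 H:2
  CH2 → C:1 H:2
  CH2 → C:1 H:2
  CH2 → C:1 H:2
  CH3 → C:1 H:3
Element totals:
  C: 6
  H: 14
  O: 1
Molecular formula: C6H14O.
DoU = (2C + 2 + N − H − X) / 2 = (2·6 + 2 + 0 − 14 − 0) / 2 = 0.

0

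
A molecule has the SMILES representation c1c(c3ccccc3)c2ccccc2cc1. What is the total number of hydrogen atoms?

12

Atom tally by fragment:
  naphthalene ring system core → C:10 H:8
  (− 1 ring H displaced by substituents)
  + C6H5 → C:6 H:5
Element totals:
  C: 16
  H: 12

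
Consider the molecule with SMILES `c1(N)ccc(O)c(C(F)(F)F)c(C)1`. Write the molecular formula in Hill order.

Atom tally by fragment:
  benzene ring core → C:6 H:6
  (− 4 ring H displaced by substituents)
  + NH2 → N:1 H:2
  + OH → O:1 H:1
  + CF3 → C:1 F:3
  + CH3 → C:1 H:3
Element totals:
  C: 8
  H: 8
  F: 3
  N: 1
  O: 1

C8H8F3NO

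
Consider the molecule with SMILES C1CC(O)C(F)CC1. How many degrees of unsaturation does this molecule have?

1

Atom tally by fragment:
  cyclohexane ring core → C:6 H:12
  (− 2 ring H displaced by substituents)
  + OH → O:1 H:1
  + F → F:1
Element totals:
  C: 6
  H: 11
  F: 1
  O: 1
Molecular formula: C6H11FO.
DoU = (2C + 2 + N − H − X) / 2 = (2·6 + 2 + 0 − 11 − 1) / 2 = 1.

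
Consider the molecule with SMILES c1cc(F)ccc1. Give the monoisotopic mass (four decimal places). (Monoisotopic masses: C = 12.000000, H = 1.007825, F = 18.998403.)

96.0375

Atom tally by fragment:
  benzene ring core → C:6 H:6
  (− 1 ring H displaced by substituents)
  + F → F:1
Element totals:
  C: 6
  H: 5
  F: 1
Molecular formula: C6H5F.
  M = 6(12.0) + 5(1.007825) + 18.998403
    = 72.000000 + 5.039125 + 18.998403 = 96.037528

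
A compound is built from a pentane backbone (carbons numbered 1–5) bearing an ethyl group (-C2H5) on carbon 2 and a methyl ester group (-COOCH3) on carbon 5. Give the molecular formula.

Atom tally by fragment:
  CH3 → C:1 H:3
  CH(C2H5) → C:3 H:6
  CH2 → C:1 H:2
  CH2 → C:1 H:2
  CH2COOCH3 → C:3 H:5 O:2
Element totals:
  C: 9
  H: 18
  O: 2

C9H18O2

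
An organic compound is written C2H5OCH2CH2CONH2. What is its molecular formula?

Element totals:
  C: 5
  H: 11
  N: 1
  O: 2

C5H11NO2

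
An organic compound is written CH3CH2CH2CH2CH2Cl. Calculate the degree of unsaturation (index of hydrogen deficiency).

Atom tally by fragment:
  CH3 → C:1 H:3
  CH2 → C:1 H:2
  CH2 → C:1 H:2
  CH2 → C:1 H:2
  CH2Cl → C:1 H:2 Cl:1
Element totals:
  C: 5
  H: 11
  Cl: 1
Molecular formula: C5H11Cl.
DoU = (2C + 2 + N − H − X) / 2 = (2·5 + 2 + 0 − 11 − 1) / 2 = 0.

0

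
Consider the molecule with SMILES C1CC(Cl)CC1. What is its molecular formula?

Atom tally by fragment:
  cyclopentane ring core → C:5 H:10
  (− 1 ring H displaced by substituents)
  + Cl → Cl:1
Element totals:
  C: 5
  H: 9
  Cl: 1

C5H9Cl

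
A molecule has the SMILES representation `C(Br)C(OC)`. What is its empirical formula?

C3H7BrO

Atom tally by fragment:
  BrCH2 → C:1 H:2 Br:1
  CH2OCH3 → C:2 H:5 O:1
Element totals:
  C: 3
  H: 7
  Br: 1
  O: 1
Molecular formula: C3H7BrO.
gcd of subscripts (1, 3, 7, 1) = 1, so the empirical formula equals the molecular formula.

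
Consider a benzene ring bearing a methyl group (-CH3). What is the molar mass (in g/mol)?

Atom tally by fragment:
  benzene ring core → C:6 H:6
  (− 1 ring H displaced by substituents)
  + CH3 → C:1 H:3
Element totals:
  C: 7
  H: 8
Molecular formula: C7H8.
  M = 7(12.011) + 8(1.008)
    = 84.077 + 8.064 = 92.141

92.14 g/mol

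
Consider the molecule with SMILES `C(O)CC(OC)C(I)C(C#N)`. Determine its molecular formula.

Atom tally by fragment:
  HOCH2 → C:1 H:3 O:1
  CH2 → C:1 H:2
  CH(OCH3) → C:2 H:4 O:1
  CH(I) → C:1 H:1 I:1
  CH2CN → C:2 H:2 N:1
Element totals:
  C: 7
  H: 12
  I: 1
  N: 1
  O: 2

C7H12INO2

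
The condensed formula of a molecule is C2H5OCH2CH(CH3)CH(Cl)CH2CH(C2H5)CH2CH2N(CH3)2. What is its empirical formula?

C14H30ClNO

Atom tally by fragment:
  C2H5OCH2 → C:3 H:7 O:1
  CH(CH3) → C:2 H:4
  CH(Cl) → C:1 H:1 Cl:1
  CH2 → C:1 H:2
  CH(C2H5) → C:3 H:6
  CH2 → C:1 H:2
  CH2N(CH3)2 → C:3 H:8 N:1
Element totals:
  C: 14
  H: 30
  Cl: 1
  N: 1
  O: 1
Molecular formula: C14H30ClNO.
gcd of subscripts (14, 1, 30, 1, 1) = 1, so the empirical formula equals the molecular formula.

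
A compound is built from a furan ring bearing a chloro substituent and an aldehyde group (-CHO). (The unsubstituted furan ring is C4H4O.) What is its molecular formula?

Atom tally by fragment:
  furan ring core → C:4 H:4 O:1
  (− 2 ring H displaced by substituents)
  + Cl → Cl:1
  + CHO → C:1 H:1 O:1
Element totals:
  C: 5
  H: 3
  Cl: 1
  O: 2

C5H3ClO2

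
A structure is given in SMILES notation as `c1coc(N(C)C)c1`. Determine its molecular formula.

C6H9NO

Atom tally by fragment:
  furan ring core → C:4 H:4 O:1
  (− 1 ring H displaced by substituents)
  + N(CH3)2 → N:1 C:2 H:6
Element totals:
  C: 6
  H: 9
  N: 1
  O: 1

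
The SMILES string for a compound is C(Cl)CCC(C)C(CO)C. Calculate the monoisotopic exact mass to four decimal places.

Atom tally by fragment:
  ClCH2 → C:1 H:2 Cl:1
  CH2 → C:1 H:2
  CH2 → C:1 H:2
  CH(CH3) → C:2 H:4
  CH(CH2OH) → C:2 H:4 O:1
  CH3 → C:1 H:3
Element totals:
  C: 8
  H: 17
  Cl: 1
  O: 1
Molecular formula: C8H17ClO.
  M = 8(12.0) + 17(1.007825) + 34.968853 + 15.994915
    = 96.000000 + 17.133025 + 34.968853 + 15.994915 = 164.096793

164.0968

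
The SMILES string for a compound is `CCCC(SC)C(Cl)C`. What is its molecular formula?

C7H15ClS

Atom tally by fragment:
  CH3 → C:1 H:3
  CH2 → C:1 H:2
  CH2 → C:1 H:2
  CH(SCH3) → C:2 H:4 S:1
  CH(Cl) → C:1 H:1 Cl:1
  CH3 → C:1 H:3
Element totals:
  C: 7
  H: 15
  Cl: 1
  S: 1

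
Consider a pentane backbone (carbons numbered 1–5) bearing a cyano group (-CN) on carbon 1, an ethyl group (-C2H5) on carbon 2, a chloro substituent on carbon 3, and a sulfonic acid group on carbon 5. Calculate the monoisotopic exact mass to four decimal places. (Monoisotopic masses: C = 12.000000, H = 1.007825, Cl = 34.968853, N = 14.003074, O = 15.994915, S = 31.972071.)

239.0383

Atom tally by fragment:
  NCCH2 → C:2 H:2 N:1
  CH(C2H5) → C:3 H:6
  CH(Cl) → C:1 H:1 Cl:1
  CH2 → C:1 H:2
  CH2SO3H → C:1 H:3 S:1 O:3
Element totals:
  C: 8
  H: 14
  Cl: 1
  N: 1
  O: 3
  S: 1
Molecular formula: C8H14ClNO3S.
  M = 8(12.0) + 14(1.007825) + 34.968853 + 14.003074 + 3(15.994915) + 31.972071
    = 96.000000 + 14.109550 + 34.968853 + 14.003074 + 47.984745 + 31.972071 = 239.038293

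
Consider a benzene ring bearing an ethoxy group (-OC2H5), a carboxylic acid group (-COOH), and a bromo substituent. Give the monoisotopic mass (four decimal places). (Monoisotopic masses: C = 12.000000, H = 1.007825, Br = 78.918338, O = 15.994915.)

Atom tally by fragment:
  benzene ring core → C:6 H:6
  (− 3 ring H displaced by substituents)
  + OC2H5 → C:2 H:5 O:1
  + COOH → C:1 H:1 O:2
  + Br → Br:1
Element totals:
  C: 9
  H: 9
  Br: 1
  O: 3
Molecular formula: C9H9BrO3.
  M = 9(12.0) + 9(1.007825) + 78.918338 + 3(15.994915)
    = 108.000000 + 9.070425 + 78.918338 + 47.984745 = 243.973508

243.9735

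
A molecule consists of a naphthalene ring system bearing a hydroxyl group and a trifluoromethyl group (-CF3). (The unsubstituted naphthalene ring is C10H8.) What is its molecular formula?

C11H7F3O

Atom tally by fragment:
  naphthalene ring system core → C:10 H:8
  (− 2 ring H displaced by substituents)
  + OH → O:1 H:1
  + CF3 → C:1 F:3
Element totals:
  C: 11
  H: 7
  F: 3
  O: 1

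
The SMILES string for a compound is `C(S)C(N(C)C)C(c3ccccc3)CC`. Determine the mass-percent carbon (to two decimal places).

69.90%

Atom tally by fragment:
  HSCH2 → C:1 H:3 S:1
  CH(N(CH3)2) → C:3 H:7 N:1
  CH(C6H5) → C:7 H:6
  CH2 → C:1 H:2
  CH3 → C:1 H:3
Element totals:
  C: 13
  H: 21
  N: 1
  S: 1
Molecular formula: C13H21NS.
Molar mass = 223.378 g/mol.
Mass from C: 13 × 12.011 = 156.143 g/mol.
%C = 156.143 / 223.378 × 100 = 69.90%.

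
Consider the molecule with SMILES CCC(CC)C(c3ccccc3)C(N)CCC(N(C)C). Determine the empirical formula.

C9H16N

Atom tally by fragment:
  CH3 → C:1 H:3
  CH2 → C:1 H:2
  CH(C2H5) → C:3 H:6
  CH(C6H5) → C:7 H:6
  CH(NH2) → C:1 H:3 N:1
  CH2 → C:1 H:2
  CH2 → C:1 H:2
  CH2N(CH3)2 → C:3 H:8 N:1
Element totals:
  C: 18
  H: 32
  N: 2
Molecular formula: C18H32N2.
gcd of subscripts = 2; dividing each by 2:
  C: 18/2 = 9
  H: 32/2 = 16
  N: 2/2 = 1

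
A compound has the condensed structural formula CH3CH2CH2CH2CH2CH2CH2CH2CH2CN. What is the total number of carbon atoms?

Element totals:
  C: 10
  H: 19
  N: 1

10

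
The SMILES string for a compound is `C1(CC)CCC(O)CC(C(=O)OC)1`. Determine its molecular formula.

C10H18O3

Atom tally by fragment:
  cyclohexane ring core → C:6 H:12
  (− 3 ring H displaced by substituents)
  + C2H5 → C:2 H:5
  + OH → O:1 H:1
  + COOCH3 → C:2 H:3 O:2
Element totals:
  C: 10
  H: 18
  O: 3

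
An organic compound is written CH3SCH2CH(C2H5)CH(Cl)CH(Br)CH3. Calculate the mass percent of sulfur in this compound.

Atom tally by fragment:
  CH3SCH2 → C:2 H:5 S:1
  CH(C2H5) → C:3 H:6
  CH(Cl) → C:1 H:1 Cl:1
  CH(Br) → C:1 H:1 Br:1
  CH3 → C:1 H:3
Element totals:
  C: 8
  H: 16
  Br: 1
  Cl: 1
  S: 1
Molecular formula: C8H16BrClS.
Molar mass = 259.630 g/mol.
Mass from S: 1 × 32.06 = 32.060 g/mol.
%S = 32.060 / 259.630 × 100 = 12.35%.

12.35%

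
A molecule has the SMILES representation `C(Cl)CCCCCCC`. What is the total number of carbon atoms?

8

Atom tally by fragment:
  ClCH2 → C:1 H:2 Cl:1
  CH2 → C:1 H:2
  CH2 → C:1 H:2
  CH2 → C:1 H:2
  CH2 → C:1 H:2
  CH2 → C:1 H:2
  CH2 → C:1 H:2
  CH3 → C:1 H:3
Element totals:
  C: 8
  H: 17
  Cl: 1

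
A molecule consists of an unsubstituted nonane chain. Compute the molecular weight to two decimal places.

128.26 g/mol

Atom tally by fragment:
  CH3 → C:1 H:3
  CH2 → C:1 H:2
  CH2 → C:1 H:2
  CH2 → C:1 H:2
  CH2 → C:1 H:2
  CH2 → C:1 H:2
  CH2 → C:1 H:2
  CH2 → C:1 H:2
  CH3 → C:1 H:3
Element totals:
  C: 9
  H: 20
Molecular formula: C9H20.
  M = 9(12.011) + 20(1.008)
    = 108.099 + 20.160 = 128.259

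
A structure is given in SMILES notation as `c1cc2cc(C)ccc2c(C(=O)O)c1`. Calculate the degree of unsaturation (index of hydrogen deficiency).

8

Atom tally by fragment:
  naphthalene ring system core → C:10 H:8
  (− 2 ring H displaced by substituents)
  + CH3 → C:1 H:3
  + COOH → C:1 H:1 O:2
Element totals:
  C: 12
  H: 10
  O: 2
Molecular formula: C12H10O2.
DoU = (2C + 2 + N − H − X) / 2 = (2·12 + 2 + 0 − 10 − 0) / 2 = 8.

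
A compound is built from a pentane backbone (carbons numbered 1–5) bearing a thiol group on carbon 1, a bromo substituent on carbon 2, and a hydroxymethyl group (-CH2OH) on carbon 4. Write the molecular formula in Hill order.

Atom tally by fragment:
  HSCH2 → C:1 H:3 S:1
  CH(Br) → C:1 H:1 Br:1
  CH2 → C:1 H:2
  CH(CH2OH) → C:2 H:4 O:1
  CH3 → C:1 H:3
Element totals:
  C: 6
  H: 13
  Br: 1
  O: 1
  S: 1

C6H13BrOS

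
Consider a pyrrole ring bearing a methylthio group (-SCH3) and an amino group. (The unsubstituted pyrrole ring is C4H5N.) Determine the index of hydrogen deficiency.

3

Atom tally by fragment:
  pyrrole ring core → C:4 H:5 N:1
  (− 2 ring H displaced by substituents)
  + SCH3 → C:1 H:3 S:1
  + NH2 → N:1 H:2
Element totals:
  C: 5
  H: 8
  N: 2
  S: 1
Molecular formula: C5H8N2S.
DoU = (2C + 2 + N − H − X) / 2 = (2·5 + 2 + 2 − 8 − 0) / 2 = 3.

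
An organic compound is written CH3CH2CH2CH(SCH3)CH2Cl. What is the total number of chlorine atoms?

Atom tally by fragment:
  CH3 → C:1 H:3
  CH2 → C:1 H:2
  CH2 → C:1 H:2
  CH(SCH3) → C:2 H:4 S:1
  CH2Cl → C:1 H:2 Cl:1
Element totals:
  C: 6
  H: 13
  Cl: 1
  S: 1

1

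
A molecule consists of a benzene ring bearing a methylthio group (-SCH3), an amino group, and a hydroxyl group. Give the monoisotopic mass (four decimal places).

155.0405

Atom tally by fragment:
  benzene ring core → C:6 H:6
  (− 3 ring H displaced by substituents)
  + SCH3 → C:1 H:3 S:1
  + NH2 → N:1 H:2
  + OH → O:1 H:1
Element totals:
  C: 7
  H: 9
  N: 1
  O: 1
  S: 1
Molecular formula: C7H9NOS.
  M = 7(12.0) + 9(1.007825) + 14.003074 + 15.994915 + 31.972071
    = 84.000000 + 9.070425 + 14.003074 + 15.994915 + 31.972071 = 155.040485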